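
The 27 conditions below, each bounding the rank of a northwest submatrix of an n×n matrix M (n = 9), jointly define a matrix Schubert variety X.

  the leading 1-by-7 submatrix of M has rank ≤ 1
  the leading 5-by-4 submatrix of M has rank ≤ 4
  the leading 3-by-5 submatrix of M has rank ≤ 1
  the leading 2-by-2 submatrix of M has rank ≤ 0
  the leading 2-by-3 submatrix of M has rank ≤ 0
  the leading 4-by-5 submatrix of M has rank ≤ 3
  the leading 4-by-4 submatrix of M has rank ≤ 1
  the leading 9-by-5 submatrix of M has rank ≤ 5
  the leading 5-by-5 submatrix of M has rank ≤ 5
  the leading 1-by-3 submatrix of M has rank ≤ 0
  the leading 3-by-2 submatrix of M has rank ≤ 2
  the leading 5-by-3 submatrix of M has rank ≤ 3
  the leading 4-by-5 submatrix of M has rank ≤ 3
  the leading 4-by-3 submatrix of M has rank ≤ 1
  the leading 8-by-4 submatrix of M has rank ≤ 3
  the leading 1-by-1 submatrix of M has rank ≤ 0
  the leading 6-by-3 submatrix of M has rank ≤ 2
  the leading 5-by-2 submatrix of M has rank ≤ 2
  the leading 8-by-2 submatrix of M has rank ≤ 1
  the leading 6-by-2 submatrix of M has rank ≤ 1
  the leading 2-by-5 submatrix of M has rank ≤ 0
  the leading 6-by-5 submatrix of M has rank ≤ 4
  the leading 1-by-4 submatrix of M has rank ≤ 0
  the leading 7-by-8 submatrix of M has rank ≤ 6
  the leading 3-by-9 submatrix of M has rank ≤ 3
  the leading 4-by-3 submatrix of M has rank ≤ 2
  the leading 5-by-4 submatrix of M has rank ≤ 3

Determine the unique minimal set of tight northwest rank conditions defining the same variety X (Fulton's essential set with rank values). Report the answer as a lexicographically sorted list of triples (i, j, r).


Propagating the 27 rank bounds to every northwest block:

  row 1: 0 | 0 | 0 | 0 | 0 | 1 | 1 | 1 | 1
  row 2: 0 | 0 | 0 | 0 | 0 | 1 | 2 | 2 | 2
  row 3: 1 | 1 | 1 | 1 | 1 | 2 | 3 | 3 | 3
  row 4: 1 | 1 | 1 | 1 | 2 | 3 | 4 | 4 | 4
  row 5: 1 | 1 | 2 | 2 | 3 | 4 | 5 | 5 | 5
  row 6: 1 | 1 | 2 | 3 | 4 | 5 | 6 | 6 | 6
  row 7: 1 | 1 | 2 | 3 | 4 | 5 | 6 | 6 | 7
  row 8: 1 | 1 | 2 | 3 | 4 | 5 | 6 | 7 | 8
  row 9: 1 | 2 | 3 | 4 | 5 | 6 | 7 | 8 | 9

reading off 1-entries of Δ²R: w = (6, 7, 1, 5, 3, 4, 9, 8, 2).

D(w) has 18 cells with 4 SE-corners; essential set:

[(2, 5, 0), (4, 4, 1), (7, 8, 6), (8, 2, 1)]


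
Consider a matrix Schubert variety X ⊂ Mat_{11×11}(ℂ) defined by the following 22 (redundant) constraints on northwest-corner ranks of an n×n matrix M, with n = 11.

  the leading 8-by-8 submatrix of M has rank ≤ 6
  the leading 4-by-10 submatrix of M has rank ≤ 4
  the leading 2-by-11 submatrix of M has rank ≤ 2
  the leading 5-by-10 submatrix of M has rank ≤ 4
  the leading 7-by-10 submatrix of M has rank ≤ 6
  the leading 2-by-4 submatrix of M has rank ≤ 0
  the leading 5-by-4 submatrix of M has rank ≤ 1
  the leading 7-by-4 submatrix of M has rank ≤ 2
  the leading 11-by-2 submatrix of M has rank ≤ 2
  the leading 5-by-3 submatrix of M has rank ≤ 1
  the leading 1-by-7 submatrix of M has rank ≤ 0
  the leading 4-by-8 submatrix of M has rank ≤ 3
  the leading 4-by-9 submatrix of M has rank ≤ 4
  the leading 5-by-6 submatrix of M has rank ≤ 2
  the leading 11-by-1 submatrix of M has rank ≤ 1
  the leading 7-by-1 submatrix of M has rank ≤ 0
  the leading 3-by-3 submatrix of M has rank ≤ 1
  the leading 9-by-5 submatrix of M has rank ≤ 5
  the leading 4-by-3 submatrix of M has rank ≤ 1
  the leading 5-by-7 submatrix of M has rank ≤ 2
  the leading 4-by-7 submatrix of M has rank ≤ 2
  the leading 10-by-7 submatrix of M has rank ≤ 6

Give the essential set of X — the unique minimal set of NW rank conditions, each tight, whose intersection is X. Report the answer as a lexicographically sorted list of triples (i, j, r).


The tightest implied rank at each (i,j), from the 22 conditions:

  i=1: 0 | 0 | 0 | 0 | 0 | 0 | 0 | 1 | 1 | 1 | 1
  i=2: 0 | 0 | 0 | 0 | 1 | 1 | 1 | 2 | 2 | 2 | 2
  i=3: 0 | 1 | 1 | 1 | 2 | 2 | 2 | 3 | 3 | 3 | 3
  i=4: 0 | 1 | 1 | 1 | 2 | 2 | 2 | 3 | 4 | 4 | 4
  i=5: 0 | 1 | 1 | 1 | 2 | 2 | 2 | 3 | 4 | 4 | 5
  i=6: 0 | 1 | 2 | 2 | 3 | 3 | 3 | 4 | 5 | 5 | 6
  i=7: 0 | 1 | 2 | 2 | 3 | 4 | 4 | 5 | 6 | 6 | 7
  i=8: 1 | 2 | 3 | 3 | 4 | 5 | 5 | 6 | 7 | 7 | 8
  i=9: 1 | 2 | 3 | 4 | 5 | 6 | 6 | 7 | 8 | 8 | 9
  i=10: 1 | 2 | 3 | 4 | 5 | 6 | 6 | 7 | 8 | 9 | 10
  i=11: 1 | 2 | 3 | 4 | 5 | 6 | 7 | 8 | 9 | 10 | 11

second differences of R give the permutation w = (8, 5, 2, 9, 11, 3, 6, 1, 4, 10, 7).

Rothe diagram D(w) (27 cells), 8 SE-corners (essential conditions):

[(1, 7, 0), (2, 4, 0), (5, 4, 1), (5, 7, 2), (5, 10, 4), (7, 1, 0), (7, 4, 2), (10, 7, 6)]


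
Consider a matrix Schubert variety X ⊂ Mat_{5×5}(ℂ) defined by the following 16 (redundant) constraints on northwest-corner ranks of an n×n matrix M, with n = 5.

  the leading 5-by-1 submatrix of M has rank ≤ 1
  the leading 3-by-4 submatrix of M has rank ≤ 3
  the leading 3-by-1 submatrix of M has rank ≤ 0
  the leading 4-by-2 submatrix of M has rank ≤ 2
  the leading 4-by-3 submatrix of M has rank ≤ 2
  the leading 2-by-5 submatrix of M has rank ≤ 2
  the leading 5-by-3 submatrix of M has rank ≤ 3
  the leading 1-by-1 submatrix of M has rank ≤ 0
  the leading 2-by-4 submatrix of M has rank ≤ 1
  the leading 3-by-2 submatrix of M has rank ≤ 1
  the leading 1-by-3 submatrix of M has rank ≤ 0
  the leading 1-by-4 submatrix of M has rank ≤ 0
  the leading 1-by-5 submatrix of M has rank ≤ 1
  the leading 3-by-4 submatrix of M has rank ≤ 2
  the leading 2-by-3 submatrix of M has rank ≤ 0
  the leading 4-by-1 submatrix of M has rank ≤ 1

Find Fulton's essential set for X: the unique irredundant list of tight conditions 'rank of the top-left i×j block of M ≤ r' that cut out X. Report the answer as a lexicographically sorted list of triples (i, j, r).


Rank table r_w(5×5) implied by the 16 constraints:

  R[1]: 0, 0, 0, 0, 1
  R[2]: 0, 0, 0, 1, 2
  R[3]: 0, 1, 1, 2, 3
  R[4]: 1, 2, 2, 3, 4
  R[5]: 1, 2, 3, 4, 5

reading off 1-entries of Δ²R: w = (5, 4, 2, 1, 3).

3 SE-corners of the 8-cell Rothe diagram give Ess(w):

[(1, 4, 0), (2, 3, 0), (3, 1, 0)]


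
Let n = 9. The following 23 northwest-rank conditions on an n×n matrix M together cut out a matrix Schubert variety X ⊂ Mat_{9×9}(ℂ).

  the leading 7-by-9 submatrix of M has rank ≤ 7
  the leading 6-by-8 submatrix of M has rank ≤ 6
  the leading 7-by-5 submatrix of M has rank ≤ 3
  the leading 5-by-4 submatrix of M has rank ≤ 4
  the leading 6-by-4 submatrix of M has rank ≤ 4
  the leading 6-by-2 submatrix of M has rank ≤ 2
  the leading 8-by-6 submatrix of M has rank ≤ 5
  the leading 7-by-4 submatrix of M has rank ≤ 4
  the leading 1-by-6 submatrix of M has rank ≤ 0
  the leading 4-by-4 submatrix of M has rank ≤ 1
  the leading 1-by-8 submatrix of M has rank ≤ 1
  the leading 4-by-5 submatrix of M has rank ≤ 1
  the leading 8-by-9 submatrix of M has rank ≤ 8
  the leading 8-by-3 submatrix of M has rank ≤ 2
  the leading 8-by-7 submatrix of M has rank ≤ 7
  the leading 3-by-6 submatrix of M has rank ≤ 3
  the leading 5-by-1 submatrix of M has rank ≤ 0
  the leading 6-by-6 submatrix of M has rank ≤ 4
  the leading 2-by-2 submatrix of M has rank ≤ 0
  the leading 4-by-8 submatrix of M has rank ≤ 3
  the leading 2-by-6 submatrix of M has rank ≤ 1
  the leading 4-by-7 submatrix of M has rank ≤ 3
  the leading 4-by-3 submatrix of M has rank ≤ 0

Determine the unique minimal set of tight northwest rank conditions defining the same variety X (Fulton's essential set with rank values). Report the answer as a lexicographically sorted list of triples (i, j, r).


Rank table r_w(9×9) implied by the 23 constraints:

  R[1]: 0 | 0 | 0 | 0 | 0 | 0 | 1 | 1 | 1
  R[2]: 0 | 0 | 0 | 1 | 1 | 1 | 2 | 2 | 2
  R[3]: 0 | 0 | 0 | 1 | 1 | 2 | 3 | 3 | 3
  R[4]: 0 | 0 | 0 | 1 | 1 | 2 | 3 | 3 | 4
  R[5]: 0 | 1 | 1 | 2 | 2 | 3 | 4 | 4 | 5
  R[6]: 1 | 2 | 2 | 3 | 3 | 4 | 5 | 5 | 6
  R[7]: 1 | 2 | 2 | 3 | 3 | 4 | 5 | 6 | 7
  R[8]: 1 | 2 | 2 | 3 | 4 | 5 | 6 | 7 | 8
  R[9]: 1 | 2 | 3 | 4 | 5 | 6 | 7 | 8 | 9

so w = (7, 4, 6, 9, 2, 1, 8, 5, 3).

D(w) has 22 cells with 7 SE-corners; essential set:

[(1, 6, 0), (4, 3, 0), (4, 5, 1), (4, 8, 3), (5, 1, 0), (7, 5, 3), (8, 3, 2)]


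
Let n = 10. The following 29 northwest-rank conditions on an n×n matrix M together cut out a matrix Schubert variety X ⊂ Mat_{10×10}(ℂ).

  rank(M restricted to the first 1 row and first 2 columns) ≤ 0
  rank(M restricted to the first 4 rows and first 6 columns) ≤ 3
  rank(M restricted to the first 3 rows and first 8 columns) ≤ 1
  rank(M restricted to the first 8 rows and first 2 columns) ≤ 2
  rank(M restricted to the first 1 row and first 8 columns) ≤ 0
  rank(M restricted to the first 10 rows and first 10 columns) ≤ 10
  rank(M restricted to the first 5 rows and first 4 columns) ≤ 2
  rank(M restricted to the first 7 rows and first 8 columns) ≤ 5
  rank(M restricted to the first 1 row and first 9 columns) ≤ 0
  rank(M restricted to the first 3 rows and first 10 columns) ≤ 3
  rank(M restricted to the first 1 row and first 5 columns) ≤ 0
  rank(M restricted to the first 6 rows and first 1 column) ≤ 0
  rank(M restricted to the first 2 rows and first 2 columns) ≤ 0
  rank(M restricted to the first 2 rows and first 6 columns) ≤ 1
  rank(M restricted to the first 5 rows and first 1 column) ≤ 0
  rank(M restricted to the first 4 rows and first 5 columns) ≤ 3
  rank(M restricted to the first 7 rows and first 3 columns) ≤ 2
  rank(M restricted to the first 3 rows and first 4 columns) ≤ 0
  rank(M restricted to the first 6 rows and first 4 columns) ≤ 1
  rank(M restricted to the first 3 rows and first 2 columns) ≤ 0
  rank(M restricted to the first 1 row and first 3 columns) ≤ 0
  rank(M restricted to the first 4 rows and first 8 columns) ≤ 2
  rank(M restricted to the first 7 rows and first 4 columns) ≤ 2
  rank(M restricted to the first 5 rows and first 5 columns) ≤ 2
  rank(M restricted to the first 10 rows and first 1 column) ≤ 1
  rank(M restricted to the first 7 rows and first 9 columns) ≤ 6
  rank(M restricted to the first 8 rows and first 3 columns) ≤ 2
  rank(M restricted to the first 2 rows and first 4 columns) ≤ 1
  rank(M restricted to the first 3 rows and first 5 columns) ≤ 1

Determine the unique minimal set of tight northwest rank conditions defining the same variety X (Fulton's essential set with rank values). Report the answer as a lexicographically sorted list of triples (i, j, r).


Rank table r_w(10×10) implied by the 29 constraints:

  R[1]: 0 | 0 | 0 | 0 | 0 | 0 | 0 | 0 | 0 | 1
  R[2]: 0 | 0 | 0 | 0 | 1 | 1 | 1 | 1 | 1 | 2
  R[3]: 0 | 0 | 0 | 0 | 1 | 1 | 1 | 1 | 2 | 3
  R[4]: 0 | 1 | 1 | 1 | 2 | 2 | 2 | 2 | 3 | 4
  R[5]: 0 | 1 | 1 | 1 | 2 | 3 | 3 | 3 | 4 | 5
  R[6]: 0 | 1 | 1 | 1 | 2 | 3 | 4 | 4 | 5 | 6
  R[7]: 1 | 2 | 2 | 2 | 3 | 4 | 5 | 5 | 6 | 7
  R[8]: 1 | 2 | 2 | 3 | 4 | 5 | 6 | 6 | 7 | 8
  R[9]: 1 | 2 | 3 | 4 | 5 | 6 | 7 | 7 | 8 | 9
  R[10]: 1 | 2 | 3 | 4 | 5 | 6 | 7 | 8 | 9 | 10

reading off 1-entries of Δ²R: w = (10, 5, 9, 2, 6, 7, 1, 4, 3, 8).

6 SE-corners of the 28-cell Rothe diagram give Ess(w):

[(1, 9, 0), (3, 4, 0), (3, 8, 1), (6, 1, 0), (6, 4, 1), (8, 3, 2)]


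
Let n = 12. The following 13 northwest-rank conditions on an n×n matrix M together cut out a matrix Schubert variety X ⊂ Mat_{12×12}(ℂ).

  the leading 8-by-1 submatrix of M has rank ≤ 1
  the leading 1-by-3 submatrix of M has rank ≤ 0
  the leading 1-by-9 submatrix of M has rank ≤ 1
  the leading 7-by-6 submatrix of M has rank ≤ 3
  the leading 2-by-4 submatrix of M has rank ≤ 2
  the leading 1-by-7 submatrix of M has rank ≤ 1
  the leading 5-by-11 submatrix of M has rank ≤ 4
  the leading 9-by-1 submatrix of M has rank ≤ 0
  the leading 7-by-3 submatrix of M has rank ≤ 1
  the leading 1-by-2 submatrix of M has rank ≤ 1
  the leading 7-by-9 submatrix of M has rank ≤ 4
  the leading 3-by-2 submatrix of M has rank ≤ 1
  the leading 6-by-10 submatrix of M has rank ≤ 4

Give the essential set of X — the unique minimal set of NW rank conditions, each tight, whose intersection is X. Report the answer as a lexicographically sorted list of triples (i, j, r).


Computing R[i][j] = min implied NW-rank bound (n=12, 13 conditions):

  row 1: 0, 0, 0, 1, 1, 1, 1, 1, 1, 1, 1, 1
  row 2: 0, 1, 1, 2, 2, 2, 2, 2, 2, 2, 2, 2
  row 3: 0, 1, 1, 2, 3, 3, 3, 3, 3, 3, 3, 3
  row 4: 0, 1, 1, 2, 3, 3, 4, 4, 4, 4, 4, 4
  row 5: 0, 1, 1, 2, 3, 3, 4, 4, 4, 4, 4, 5
  row 6: 0, 1, 1, 2, 3, 3, 4, 4, 4, 4, 5, 6
  row 7: 0, 1, 1, 2, 3, 3, 4, 4, 4, 5, 6, 7
  row 8: 0, 1, 2, 3, 4, 4, 5, 5, 5, 6, 7, 8
  row 9: 0, 1, 2, 3, 4, 5, 6, 6, 6, 7, 8, 9
  row 10: 1, 2, 3, 4, 5, 6, 7, 7, 7, 8, 9, 10
  row 11: 1, 2, 3, 4, 5, 6, 7, 8, 8, 9, 10, 11
  row 12: 1, 2, 3, 4, 5, 6, 7, 8, 9, 10, 11, 12

hence w(1..12) = (4, 2, 5, 7, 12, 11, 10, 3, 6, 1, 8, 9).

|D(w)|=29, |Ess(w)|=7:

[(1, 3, 0), (5, 11, 4), (6, 10, 4), (7, 3, 1), (7, 6, 3), (7, 9, 4), (9, 1, 0)]


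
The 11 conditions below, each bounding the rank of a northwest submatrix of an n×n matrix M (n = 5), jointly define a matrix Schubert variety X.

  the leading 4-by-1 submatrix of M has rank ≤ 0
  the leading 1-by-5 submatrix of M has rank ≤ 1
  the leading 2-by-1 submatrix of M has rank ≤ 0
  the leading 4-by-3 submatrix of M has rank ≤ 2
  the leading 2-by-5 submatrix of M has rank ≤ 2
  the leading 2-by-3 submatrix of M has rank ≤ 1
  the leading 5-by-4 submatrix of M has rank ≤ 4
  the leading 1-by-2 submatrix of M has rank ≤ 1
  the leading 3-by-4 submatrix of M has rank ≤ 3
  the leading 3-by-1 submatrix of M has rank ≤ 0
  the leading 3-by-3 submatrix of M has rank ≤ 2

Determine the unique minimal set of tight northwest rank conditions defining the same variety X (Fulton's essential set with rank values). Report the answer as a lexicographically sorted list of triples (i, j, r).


Rank table r_w(5×5) implied by the 11 constraints:

  R[1]: 0, 1, 1, 1, 1
  R[2]: 0, 1, 1, 2, 2
  R[3]: 0, 1, 2, 3, 3
  R[4]: 0, 1, 2, 3, 4
  R[5]: 1, 2, 3, 4, 5

the unique w with this rank table is (2, 4, 3, 5, 1).

ℓ(w)=5; the 2 essential cells (i,j,r):

[(2, 3, 1), (4, 1, 0)]


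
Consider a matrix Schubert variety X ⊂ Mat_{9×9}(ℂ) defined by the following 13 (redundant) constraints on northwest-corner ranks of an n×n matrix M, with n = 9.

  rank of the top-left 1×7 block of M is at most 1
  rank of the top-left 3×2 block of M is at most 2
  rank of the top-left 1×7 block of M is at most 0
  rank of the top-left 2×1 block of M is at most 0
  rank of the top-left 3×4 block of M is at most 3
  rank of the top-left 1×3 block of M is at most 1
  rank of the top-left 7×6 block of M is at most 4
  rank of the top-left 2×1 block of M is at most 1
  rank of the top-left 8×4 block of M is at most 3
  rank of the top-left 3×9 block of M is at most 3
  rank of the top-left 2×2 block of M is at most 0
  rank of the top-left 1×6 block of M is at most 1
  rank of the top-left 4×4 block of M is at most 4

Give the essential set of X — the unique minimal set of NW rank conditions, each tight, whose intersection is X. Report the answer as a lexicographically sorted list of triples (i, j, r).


Propagating the 13 rank bounds to every northwest block:

  row 1: 0  0  0  0  0  0  0  1  1
  row 2: 0  0  1  1  1  1  1  2  2
  row 3: 1  1  2  2  2  2  2  3  3
  row 4: 1  2  3  3  3  3  3  4  4
  row 5: 1  2  3  3  4  4  4  5  5
  row 6: 1  2  3  3  4  4  5  6  6
  row 7: 1  2  3  3  4  4  5  6  7
  row 8: 1  2  3  3  4  5  6  7  8
  row 9: 1  2  3  4  5  6  7  8  9

second differences of R give the permutation w = (8, 3, 1, 2, 5, 7, 9, 6, 4).

D(w) has 15 cells with 4 SE-corners; essential set:

[(1, 7, 0), (2, 2, 0), (7, 6, 4), (8, 4, 3)]


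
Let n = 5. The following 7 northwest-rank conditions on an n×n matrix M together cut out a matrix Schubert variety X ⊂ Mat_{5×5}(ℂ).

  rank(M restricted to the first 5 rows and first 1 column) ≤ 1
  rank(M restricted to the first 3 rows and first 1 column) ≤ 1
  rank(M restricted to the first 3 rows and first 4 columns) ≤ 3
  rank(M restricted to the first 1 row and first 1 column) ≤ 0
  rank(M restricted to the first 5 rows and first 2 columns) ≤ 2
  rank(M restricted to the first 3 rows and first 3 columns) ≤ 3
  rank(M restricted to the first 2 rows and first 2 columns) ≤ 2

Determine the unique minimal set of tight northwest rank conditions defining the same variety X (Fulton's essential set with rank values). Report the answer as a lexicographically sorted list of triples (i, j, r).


Propagating the 7 rank bounds to every northwest block:

  i=1: 0 1 1 1 1
  i=2: 1 2 2 2 2
  i=3: 1 2 3 3 3
  i=4: 1 2 3 4 4
  i=5: 1 2 3 4 5

the unique w with this rank table is (2, 1, 3, 4, 5).

1 SE-corner of the 1-cell Rothe diagram gives Ess(w):

[(1, 1, 0)]


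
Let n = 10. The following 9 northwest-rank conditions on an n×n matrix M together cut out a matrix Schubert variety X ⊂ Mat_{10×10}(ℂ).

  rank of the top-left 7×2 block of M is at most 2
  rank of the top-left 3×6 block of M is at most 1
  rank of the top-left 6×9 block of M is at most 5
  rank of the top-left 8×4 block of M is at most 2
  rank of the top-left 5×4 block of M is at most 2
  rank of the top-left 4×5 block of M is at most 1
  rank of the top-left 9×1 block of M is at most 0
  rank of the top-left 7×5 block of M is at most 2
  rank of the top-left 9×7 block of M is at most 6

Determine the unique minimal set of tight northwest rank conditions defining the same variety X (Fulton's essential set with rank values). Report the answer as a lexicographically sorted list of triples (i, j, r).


Propagating the 9 rank bounds to every northwest block:

  0, 1, 1, 1, 1, 1, 1, 1, 1, 1
  0, 1, 1, 1, 1, 1, 2, 2, 2, 2
  0, 1, 1, 1, 1, 1, 2, 3, 3, 3
  0, 1, 1, 1, 1, 2, 3, 4, 4, 4
  0, 1, 2, 2, 2, 3, 4, 5, 5, 5
  0, 1, 2, 2, 2, 3, 4, 5, 5, 6
  0, 1, 2, 2, 2, 3, 4, 5, 6, 7
  0, 1, 2, 2, 3, 4, 5, 6, 7, 8
  0, 1, 2, 3, 4, 5, 6, 7, 8, 9
  1, 2, 3, 4, 5, 6, 7, 8, 9, 10

so w = (2, 7, 8, 6, 3, 10, 9, 5, 4, 1).

ℓ(w)=26; the 6 essential cells (i,j,r):

[(3, 6, 1), (4, 5, 1), (6, 9, 5), (7, 5, 2), (8, 4, 2), (9, 1, 0)]


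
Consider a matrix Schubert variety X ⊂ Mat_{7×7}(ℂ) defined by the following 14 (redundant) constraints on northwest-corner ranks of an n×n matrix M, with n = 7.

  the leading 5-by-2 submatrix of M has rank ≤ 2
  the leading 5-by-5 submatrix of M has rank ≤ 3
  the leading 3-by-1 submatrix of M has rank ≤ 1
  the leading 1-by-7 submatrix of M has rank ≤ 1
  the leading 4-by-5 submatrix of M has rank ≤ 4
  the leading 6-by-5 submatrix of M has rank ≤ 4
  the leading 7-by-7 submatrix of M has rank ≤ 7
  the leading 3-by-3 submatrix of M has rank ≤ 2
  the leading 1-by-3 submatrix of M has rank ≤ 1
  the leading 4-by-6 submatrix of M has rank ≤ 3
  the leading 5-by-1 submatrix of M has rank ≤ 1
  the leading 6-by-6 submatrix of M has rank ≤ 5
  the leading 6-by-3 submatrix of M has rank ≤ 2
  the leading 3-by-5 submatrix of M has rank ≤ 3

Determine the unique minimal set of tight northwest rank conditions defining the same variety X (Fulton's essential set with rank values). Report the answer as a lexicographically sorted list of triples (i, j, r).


Recovering R(i,j) via the rank-extension bound from the 14 conditions:

  R[1]: 1  1  1  1  1  1  1
  R[2]: 1  2  2  2  2  2  2
  R[3]: 1  2  2  3  3  3  3
  R[4]: 1  2  2  3  3  3  4
  R[5]: 1  2  2  3  3  4  5
  R[6]: 1  2  2  3  4  5  6
  R[7]: 1  2  3  4  5  6  7

second differences of R give the permutation w = (1, 2, 4, 7, 6, 5, 3).

|D(w)|=7, |Ess(w)|=3:

[(4, 6, 3), (5, 5, 3), (6, 3, 2)]


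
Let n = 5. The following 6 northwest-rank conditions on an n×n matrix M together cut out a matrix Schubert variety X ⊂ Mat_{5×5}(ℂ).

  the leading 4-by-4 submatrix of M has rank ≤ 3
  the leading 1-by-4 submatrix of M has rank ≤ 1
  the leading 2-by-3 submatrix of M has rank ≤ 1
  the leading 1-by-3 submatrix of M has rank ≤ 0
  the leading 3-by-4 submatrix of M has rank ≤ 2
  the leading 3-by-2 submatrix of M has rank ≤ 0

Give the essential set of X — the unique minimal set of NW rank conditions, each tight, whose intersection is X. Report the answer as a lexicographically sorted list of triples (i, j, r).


Propagating the 6 rank bounds to every northwest block:

  row 1: 0, 0, 0, 1, 1
  row 2: 0, 0, 1, 2, 2
  row 3: 0, 0, 1, 2, 3
  row 4: 1, 1, 2, 3, 4
  row 5: 1, 2, 3, 4, 5

giving w = (4, 3, 5, 1, 2) via Δ²R.

ℓ(w)=7; the 2 essential cells (i,j,r):

[(1, 3, 0), (3, 2, 0)]


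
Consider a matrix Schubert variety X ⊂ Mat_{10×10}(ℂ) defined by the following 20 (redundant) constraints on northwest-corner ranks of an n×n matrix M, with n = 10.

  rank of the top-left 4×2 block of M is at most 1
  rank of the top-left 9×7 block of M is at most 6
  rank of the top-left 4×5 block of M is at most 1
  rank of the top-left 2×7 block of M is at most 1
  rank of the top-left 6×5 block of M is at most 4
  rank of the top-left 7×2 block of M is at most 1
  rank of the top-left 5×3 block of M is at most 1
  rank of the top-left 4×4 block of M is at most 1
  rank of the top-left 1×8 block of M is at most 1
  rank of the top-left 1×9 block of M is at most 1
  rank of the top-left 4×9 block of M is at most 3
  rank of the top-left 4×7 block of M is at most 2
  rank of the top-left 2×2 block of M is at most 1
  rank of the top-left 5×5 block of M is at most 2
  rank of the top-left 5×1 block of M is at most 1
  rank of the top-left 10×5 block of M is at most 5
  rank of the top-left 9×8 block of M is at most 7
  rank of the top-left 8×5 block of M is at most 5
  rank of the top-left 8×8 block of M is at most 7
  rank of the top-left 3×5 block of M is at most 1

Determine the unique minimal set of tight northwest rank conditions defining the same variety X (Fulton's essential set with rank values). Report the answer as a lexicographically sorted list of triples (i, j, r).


Rank table r_w(10×10) implied by the 20 constraints:

  R[1]: 1 1 1 1 1 1 1 1 1 1
  R[2]: 1 1 1 1 1 1 1 2 2 2
  R[3]: 1 1 1 1 1 2 2 3 3 3
  R[4]: 1 1 1 1 1 2 2 3 3 4
  R[5]: 1 1 1 2 2 3 3 4 4 5
  R[6]: 1 1 2 3 3 4 4 5 5 6
  R[7]: 1 1 2 3 4 5 5 6 6 7
  R[8]: 1 2 3 4 5 6 6 7 7 8
  R[9]: 1 2 3 4 5 6 6 7 8 9
  R[10]: 1 2 3 4 5 6 7 8 9 10

hence w(1..10) = (1, 8, 6, 10, 4, 3, 5, 2, 9, 7).

ℓ(w)=21; the 7 essential cells (i,j,r):

[(2, 7, 1), (4, 5, 1), (4, 7, 2), (4, 9, 3), (5, 3, 1), (7, 2, 1), (9, 7, 6)]


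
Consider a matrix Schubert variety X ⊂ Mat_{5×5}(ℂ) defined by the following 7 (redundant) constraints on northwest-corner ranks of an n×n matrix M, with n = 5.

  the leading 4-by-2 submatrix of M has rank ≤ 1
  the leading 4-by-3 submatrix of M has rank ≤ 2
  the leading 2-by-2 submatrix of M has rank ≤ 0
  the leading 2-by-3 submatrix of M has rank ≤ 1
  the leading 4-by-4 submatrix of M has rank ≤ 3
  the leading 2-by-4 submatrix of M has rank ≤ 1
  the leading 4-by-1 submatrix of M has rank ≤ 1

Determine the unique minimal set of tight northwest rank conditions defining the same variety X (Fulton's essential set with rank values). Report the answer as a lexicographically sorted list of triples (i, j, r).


The tightest implied rank at each (i,j), from the 7 conditions:

  i=1: 0, 0, 1, 1, 1
  i=2: 0, 0, 1, 1, 2
  i=3: 1, 1, 2, 2, 3
  i=4: 1, 1, 2, 3, 4
  i=5: 1, 2, 3, 4, 5

the unique w with this rank table is (3, 5, 1, 4, 2).

3 SE-corners of the 6-cell Rothe diagram give Ess(w):

[(2, 2, 0), (2, 4, 1), (4, 2, 1)]


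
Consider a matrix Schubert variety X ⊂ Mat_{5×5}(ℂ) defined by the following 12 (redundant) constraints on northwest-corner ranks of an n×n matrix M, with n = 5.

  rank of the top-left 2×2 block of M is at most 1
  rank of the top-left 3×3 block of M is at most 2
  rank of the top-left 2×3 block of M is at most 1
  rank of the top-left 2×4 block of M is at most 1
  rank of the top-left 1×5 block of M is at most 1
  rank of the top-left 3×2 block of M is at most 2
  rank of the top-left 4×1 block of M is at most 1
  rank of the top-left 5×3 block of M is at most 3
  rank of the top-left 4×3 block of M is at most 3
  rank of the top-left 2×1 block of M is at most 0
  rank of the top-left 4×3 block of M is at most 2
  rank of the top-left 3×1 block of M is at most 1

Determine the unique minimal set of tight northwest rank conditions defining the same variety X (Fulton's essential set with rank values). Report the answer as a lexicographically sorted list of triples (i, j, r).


Computing R[i][j] = min implied NW-rank bound (n=5, 12 conditions):

  0  1  1  1  1
  0  1  1  1  2
  1  2  2  2  3
  1  2  2  3  4
  1  2  3  4  5

reading off 1-entries of Δ²R: w = (2, 5, 1, 4, 3).

D(w) has 5 cells with 3 SE-corners; essential set:

[(2, 1, 0), (2, 4, 1), (4, 3, 2)]


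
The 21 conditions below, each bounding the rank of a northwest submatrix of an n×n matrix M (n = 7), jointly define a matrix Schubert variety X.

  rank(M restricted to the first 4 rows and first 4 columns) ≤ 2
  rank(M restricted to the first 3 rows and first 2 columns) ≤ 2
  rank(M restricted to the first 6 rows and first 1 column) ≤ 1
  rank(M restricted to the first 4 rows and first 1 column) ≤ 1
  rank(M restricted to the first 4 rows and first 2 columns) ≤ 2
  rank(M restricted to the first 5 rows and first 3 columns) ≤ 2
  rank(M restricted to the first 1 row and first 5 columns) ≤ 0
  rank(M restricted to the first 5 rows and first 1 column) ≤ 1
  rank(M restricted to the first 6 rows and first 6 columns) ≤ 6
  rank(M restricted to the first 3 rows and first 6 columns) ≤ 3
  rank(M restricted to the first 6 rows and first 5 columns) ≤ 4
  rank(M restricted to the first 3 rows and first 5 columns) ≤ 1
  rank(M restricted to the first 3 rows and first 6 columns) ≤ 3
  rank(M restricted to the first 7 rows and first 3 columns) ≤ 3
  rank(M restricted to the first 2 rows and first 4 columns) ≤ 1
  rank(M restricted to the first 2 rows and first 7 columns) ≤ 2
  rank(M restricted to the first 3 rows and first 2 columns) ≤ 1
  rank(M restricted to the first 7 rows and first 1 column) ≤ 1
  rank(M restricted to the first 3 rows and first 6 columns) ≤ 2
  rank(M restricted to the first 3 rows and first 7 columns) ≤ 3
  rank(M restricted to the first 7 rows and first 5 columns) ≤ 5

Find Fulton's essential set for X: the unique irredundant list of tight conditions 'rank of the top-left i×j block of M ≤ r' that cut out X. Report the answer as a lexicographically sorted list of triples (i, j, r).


Recovering R(i,j) via the rank-extension bound from the 21 conditions:

  i=1: 0, 0, 0, 0, 0, 1, 1
  i=2: 1, 1, 1, 1, 1, 2, 2
  i=3: 1, 1, 1, 1, 1, 2, 3
  i=4: 1, 2, 2, 2, 2, 3, 4
  i=5: 1, 2, 2, 3, 3, 4, 5
  i=6: 1, 2, 3, 4, 4, 5, 6
  i=7: 1, 2, 3, 4, 5, 6, 7

so w = (6, 1, 7, 2, 4, 3, 5).

D(w) has 10 cells with 3 SE-corners; essential set:

[(1, 5, 0), (3, 5, 1), (5, 3, 2)]


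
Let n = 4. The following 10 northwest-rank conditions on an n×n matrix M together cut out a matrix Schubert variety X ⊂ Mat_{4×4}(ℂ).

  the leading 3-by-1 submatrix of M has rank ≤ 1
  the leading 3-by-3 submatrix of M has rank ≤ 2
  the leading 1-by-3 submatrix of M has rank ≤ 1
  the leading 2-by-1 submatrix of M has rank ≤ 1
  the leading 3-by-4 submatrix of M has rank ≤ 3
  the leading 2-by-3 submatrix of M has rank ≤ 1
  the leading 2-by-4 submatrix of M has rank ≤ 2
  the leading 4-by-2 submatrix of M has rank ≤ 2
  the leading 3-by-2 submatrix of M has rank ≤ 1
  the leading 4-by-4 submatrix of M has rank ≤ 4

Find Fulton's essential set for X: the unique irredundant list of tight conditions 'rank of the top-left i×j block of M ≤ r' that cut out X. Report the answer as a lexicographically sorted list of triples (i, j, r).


The tightest implied rank at each (i,j), from the 10 conditions:

  1, 1, 1, 1
  1, 1, 1, 2
  1, 1, 2, 3
  1, 2, 3, 4

the unique w with this rank table is (1, 4, 3, 2).

Fulton essential set (2 of the 3 Rothe cells):

[(2, 3, 1), (3, 2, 1)]


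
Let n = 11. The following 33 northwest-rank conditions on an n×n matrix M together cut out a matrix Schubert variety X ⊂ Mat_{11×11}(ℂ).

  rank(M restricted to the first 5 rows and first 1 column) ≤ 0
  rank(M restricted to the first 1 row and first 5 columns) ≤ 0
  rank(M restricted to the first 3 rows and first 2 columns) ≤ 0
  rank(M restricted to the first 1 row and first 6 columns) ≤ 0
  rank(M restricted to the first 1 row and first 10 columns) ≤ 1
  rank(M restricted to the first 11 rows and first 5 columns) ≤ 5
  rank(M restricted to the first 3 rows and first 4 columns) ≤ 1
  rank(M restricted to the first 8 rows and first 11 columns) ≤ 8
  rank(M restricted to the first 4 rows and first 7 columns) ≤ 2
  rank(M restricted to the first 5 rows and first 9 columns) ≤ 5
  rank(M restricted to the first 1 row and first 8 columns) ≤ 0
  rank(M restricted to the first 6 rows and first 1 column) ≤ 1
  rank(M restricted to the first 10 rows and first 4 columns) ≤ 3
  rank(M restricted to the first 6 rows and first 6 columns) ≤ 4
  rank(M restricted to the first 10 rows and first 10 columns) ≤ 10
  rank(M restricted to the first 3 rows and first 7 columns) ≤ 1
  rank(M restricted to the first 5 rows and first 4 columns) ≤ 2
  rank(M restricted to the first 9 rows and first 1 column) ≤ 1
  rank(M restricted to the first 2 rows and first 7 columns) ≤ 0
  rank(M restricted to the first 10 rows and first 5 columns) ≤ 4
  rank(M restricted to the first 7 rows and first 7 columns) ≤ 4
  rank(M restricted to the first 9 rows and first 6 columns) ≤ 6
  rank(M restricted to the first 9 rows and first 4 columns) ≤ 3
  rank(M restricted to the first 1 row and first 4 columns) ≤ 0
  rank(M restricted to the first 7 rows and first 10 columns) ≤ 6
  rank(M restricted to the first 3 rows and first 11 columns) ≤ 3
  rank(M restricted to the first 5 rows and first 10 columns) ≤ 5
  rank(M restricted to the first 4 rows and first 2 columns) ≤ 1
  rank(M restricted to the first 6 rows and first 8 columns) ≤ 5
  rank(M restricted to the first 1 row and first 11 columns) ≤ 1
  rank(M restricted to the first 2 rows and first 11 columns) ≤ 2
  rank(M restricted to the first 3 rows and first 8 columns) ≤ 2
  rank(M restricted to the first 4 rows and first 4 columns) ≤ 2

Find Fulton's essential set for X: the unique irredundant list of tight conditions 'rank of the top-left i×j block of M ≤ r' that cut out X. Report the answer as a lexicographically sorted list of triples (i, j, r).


Rank table r_w(11×11) implied by the 33 constraints:

  i=1: 0, 0, 0, 0, 0, 0, 0, 0, 1, 1, 1
  i=2: 0, 0, 0, 0, 0, 0, 0, 1, 2, 2, 2
  i=3: 0, 0, 1, 1, 1, 1, 1, 2, 3, 3, 3
  i=4: 0, 1, 2, 2, 2, 2, 2, 3, 4, 4, 4
  i=5: 0, 1, 2, 2, 3, 3, 3, 4, 5, 5, 5
  i=6: 1, 2, 3, 3, 4, 4, 4, 5, 6, 6, 6
  i=7: 1, 2, 3, 3, 4, 4, 4, 5, 6, 6, 7
  i=8: 1, 2, 3, 3, 4, 5, 5, 6, 7, 7, 8
  i=9: 1, 2, 3, 3, 4, 5, 6, 7, 8, 8, 9
  i=10: 1, 2, 3, 3, 4, 5, 6, 7, 8, 9, 10
  i=11: 1, 2, 3, 4, 5, 6, 7, 8, 9, 10, 11

so w = (9, 8, 3, 2, 5, 1, 11, 6, 7, 10, 4).

|D(w)|=27, |Ess(w)|=8:

[(1, 8, 0), (2, 7, 0), (3, 2, 0), (5, 1, 0), (5, 4, 2), (7, 7, 4), (7, 10, 6), (10, 4, 3)]


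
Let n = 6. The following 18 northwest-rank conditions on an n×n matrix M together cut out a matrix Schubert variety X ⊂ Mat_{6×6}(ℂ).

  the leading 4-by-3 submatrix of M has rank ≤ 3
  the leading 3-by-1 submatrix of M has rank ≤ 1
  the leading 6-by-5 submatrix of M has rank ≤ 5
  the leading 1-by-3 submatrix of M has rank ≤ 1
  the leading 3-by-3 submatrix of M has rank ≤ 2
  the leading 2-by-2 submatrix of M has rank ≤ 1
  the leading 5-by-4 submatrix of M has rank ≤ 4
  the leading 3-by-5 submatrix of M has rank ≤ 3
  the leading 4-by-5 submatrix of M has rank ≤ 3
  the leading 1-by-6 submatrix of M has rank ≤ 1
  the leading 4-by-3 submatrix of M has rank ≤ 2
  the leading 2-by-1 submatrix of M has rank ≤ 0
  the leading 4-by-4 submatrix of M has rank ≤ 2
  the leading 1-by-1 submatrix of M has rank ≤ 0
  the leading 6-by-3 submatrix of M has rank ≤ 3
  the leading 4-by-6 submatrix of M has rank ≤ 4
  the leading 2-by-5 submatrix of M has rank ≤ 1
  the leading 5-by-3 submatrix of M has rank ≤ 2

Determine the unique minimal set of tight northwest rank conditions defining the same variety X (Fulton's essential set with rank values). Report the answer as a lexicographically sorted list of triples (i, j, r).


Propagating the 18 rank bounds to every northwest block:

  0, 1, 1, 1, 1, 1
  0, 1, 1, 1, 1, 2
  1, 2, 2, 2, 2, 3
  1, 2, 2, 2, 3, 4
  1, 2, 2, 3, 4, 5
  1, 2, 3, 4, 5, 6

hence w(1..6) = (2, 6, 1, 5, 4, 3).

4 SE-corners of the 8-cell Rothe diagram give Ess(w):

[(2, 1, 0), (2, 5, 1), (4, 4, 2), (5, 3, 2)]


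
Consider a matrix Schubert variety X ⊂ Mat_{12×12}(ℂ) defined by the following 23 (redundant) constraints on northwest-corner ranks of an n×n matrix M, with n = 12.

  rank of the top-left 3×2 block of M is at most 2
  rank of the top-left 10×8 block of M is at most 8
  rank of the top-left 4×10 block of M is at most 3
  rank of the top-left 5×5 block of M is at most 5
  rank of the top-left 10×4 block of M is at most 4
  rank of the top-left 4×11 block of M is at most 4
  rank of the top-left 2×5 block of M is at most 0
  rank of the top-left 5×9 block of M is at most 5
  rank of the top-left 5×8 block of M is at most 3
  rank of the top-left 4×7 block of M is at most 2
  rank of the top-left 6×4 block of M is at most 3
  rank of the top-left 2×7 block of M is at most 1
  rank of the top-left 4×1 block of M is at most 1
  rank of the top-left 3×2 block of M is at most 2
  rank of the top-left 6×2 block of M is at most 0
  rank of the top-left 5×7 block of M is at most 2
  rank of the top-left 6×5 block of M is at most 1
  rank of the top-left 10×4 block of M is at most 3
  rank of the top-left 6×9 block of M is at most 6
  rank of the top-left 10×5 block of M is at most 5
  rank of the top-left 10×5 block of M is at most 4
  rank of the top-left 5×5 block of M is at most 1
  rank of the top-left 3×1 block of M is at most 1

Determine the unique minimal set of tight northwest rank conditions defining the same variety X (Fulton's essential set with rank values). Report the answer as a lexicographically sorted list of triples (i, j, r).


Computing R[i][j] = min implied NW-rank bound (n=12, 23 conditions):

  0 0 0 0 0 1 1 1 1 1 1 1
  0 0 0 0 0 1 1 2 2 2 2 2
  0 0 1 1 1 2 2 3 3 3 3 3
  0 0 1 1 1 2 2 3 3 3 4 4
  0 0 1 1 1 2 2 3 4 4 5 5
  0 0 1 1 1 2 3 4 5 5 6 6
  1 1 2 2 2 3 4 5 6 6 7 7
  1 2 3 3 3 4 5 6 7 7 8 8
  1 2 3 3 4 5 6 7 8 8 9 9
  1 2 3 3 4 5 6 7 8 9 10 10
  1 2 3 4 5 6 7 8 9 10 11 11
  1 2 3 4 5 6 7 8 9 10 11 12

hence w(1..12) = (6, 8, 3, 11, 9, 7, 1, 2, 5, 10, 4, 12).

ℓ(w)=31; the 7 essential cells (i,j,r):

[(2, 5, 0), (2, 7, 1), (4, 10, 3), (5, 7, 2), (6, 2, 0), (6, 5, 1), (10, 4, 3)]


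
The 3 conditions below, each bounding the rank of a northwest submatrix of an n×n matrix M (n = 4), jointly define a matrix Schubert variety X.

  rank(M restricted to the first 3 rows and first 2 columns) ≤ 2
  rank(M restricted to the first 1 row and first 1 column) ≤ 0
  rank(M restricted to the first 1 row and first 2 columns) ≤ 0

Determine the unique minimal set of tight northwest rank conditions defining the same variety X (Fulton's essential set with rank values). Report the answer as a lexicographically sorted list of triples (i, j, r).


Propagating the 3 rank bounds to every northwest block:

  row 1: 0  0  1  1
  row 2: 1  1  2  2
  row 3: 1  2  3  3
  row 4: 1  2  3  4

reading off 1-entries of Δ²R: w = (3, 1, 2, 4).

ℓ(w)=2; the 1 essential cell (i,j,r):

[(1, 2, 0)]


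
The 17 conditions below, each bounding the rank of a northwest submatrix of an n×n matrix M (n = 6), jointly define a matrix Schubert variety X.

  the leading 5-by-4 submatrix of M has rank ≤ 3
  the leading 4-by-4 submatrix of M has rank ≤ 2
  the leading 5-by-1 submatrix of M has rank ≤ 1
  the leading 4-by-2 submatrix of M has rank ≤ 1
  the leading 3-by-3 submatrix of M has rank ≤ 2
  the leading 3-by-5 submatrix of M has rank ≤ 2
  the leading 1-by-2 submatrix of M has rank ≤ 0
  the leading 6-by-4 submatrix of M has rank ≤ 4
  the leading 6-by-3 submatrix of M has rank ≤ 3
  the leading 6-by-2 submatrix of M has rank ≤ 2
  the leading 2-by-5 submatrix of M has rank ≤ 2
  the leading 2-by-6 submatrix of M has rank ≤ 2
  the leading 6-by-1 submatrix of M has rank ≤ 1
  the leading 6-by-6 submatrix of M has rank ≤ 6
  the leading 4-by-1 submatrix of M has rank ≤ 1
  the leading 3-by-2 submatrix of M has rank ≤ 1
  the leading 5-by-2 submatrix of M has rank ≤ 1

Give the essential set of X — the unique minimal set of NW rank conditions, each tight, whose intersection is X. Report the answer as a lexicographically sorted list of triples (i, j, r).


Recovering R(i,j) via the rank-extension bound from the 17 conditions:

  R[1]: 0 0 1 1 1 1
  R[2]: 1 1 2 2 2 2
  R[3]: 1 1 2 2 2 3
  R[4]: 1 1 2 2 3 4
  R[5]: 1 1 2 3 4 5
  R[6]: 1 2 3 4 5 6

reading off 1-entries of Δ²R: w = (3, 1, 6, 5, 4, 2).

|D(w)|=8, |Ess(w)|=4:

[(1, 2, 0), (3, 5, 2), (4, 4, 2), (5, 2, 1)]


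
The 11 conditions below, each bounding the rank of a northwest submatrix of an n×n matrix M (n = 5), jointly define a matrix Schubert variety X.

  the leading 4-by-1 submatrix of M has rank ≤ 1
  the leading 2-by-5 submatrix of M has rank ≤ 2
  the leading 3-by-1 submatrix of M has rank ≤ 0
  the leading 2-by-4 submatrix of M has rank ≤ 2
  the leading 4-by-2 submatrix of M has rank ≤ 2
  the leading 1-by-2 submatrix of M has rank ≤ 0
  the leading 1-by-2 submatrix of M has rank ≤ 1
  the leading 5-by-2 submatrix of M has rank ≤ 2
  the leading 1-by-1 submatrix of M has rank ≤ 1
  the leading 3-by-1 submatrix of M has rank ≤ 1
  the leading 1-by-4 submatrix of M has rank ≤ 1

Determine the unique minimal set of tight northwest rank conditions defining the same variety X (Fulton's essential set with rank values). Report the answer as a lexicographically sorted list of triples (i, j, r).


Computing R[i][j] = min implied NW-rank bound (n=5, 11 conditions):

  row 1: 0  0  1  1  1
  row 2: 0  1  2  2  2
  row 3: 0  1  2  3  3
  row 4: 1  2  3  4  4
  row 5: 1  2  3  4  5

the unique w with this rank table is (3, 2, 4, 1, 5).

ℓ(w)=4; the 2 essential cells (i,j,r):

[(1, 2, 0), (3, 1, 0)]


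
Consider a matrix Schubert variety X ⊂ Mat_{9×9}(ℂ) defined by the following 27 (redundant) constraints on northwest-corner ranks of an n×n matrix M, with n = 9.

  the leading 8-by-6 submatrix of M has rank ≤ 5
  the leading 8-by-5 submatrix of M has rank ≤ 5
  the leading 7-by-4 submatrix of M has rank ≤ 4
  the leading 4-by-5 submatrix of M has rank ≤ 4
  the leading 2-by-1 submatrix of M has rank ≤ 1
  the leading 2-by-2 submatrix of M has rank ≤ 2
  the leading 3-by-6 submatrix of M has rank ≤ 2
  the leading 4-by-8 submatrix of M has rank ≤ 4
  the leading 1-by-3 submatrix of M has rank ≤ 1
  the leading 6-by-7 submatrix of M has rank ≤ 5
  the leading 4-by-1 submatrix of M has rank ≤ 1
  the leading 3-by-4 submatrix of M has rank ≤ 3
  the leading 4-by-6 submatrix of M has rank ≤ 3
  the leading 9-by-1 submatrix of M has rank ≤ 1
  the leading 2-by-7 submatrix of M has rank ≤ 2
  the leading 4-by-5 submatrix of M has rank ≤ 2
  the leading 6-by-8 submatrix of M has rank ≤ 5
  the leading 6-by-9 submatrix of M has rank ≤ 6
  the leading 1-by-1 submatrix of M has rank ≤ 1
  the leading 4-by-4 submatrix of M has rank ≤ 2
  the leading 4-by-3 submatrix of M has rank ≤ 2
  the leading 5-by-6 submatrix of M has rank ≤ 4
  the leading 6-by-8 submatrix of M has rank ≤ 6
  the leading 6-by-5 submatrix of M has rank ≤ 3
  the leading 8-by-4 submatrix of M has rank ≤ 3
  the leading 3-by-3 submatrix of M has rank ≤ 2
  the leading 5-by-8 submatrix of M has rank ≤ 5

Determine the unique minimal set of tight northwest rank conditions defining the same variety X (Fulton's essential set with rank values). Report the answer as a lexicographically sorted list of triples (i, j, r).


Rank table r_w(9×9) implied by the 27 constraints:

  row 1: 1 | 1 | 1 | 1 | 1 | 1 | 1 | 1 | 1
  row 2: 1 | 2 | 2 | 2 | 2 | 2 | 2 | 2 | 2
  row 3: 1 | 2 | 2 | 2 | 2 | 2 | 3 | 3 | 3
  row 4: 1 | 2 | 2 | 2 | 2 | 3 | 4 | 4 | 4
  row 5: 1 | 2 | 3 | 3 | 3 | 4 | 5 | 5 | 5
  row 6: 1 | 2 | 3 | 3 | 3 | 4 | 5 | 5 | 6
  row 7: 1 | 2 | 3 | 3 | 4 | 5 | 6 | 6 | 7
  row 8: 1 | 2 | 3 | 3 | 4 | 5 | 6 | 7 | 8
  row 9: 1 | 2 | 3 | 4 | 5 | 6 | 7 | 8 | 9

reading off 1-entries of Δ²R: w = (1, 2, 7, 6, 3, 9, 5, 8, 4).

5 SE-corners of the 12-cell Rothe diagram give Ess(w):

[(3, 6, 2), (4, 5, 2), (6, 5, 3), (6, 8, 5), (8, 4, 3)]
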